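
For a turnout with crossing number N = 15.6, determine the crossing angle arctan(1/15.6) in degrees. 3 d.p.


1/N = 1/15.6 = 0.064103
angle = arctan(0.064103) = 0.064015 rad
angle = 0.064015 * 180/pi = 3.668 degrees

3.668


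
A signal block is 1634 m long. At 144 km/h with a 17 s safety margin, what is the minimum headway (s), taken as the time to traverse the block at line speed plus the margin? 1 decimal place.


V = 144 / 3.6 = 40.0 m/s
Block traversal time = 1634 / 40.0 = 40.85 s
Headway = 40.85 + 17
Headway = 57.9 s

57.9


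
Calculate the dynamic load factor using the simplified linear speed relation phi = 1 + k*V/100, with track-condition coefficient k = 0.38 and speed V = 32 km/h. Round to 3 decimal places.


phi = 1 + k * V / 100
phi = 1 + 0.38 * 32 / 100
phi = 1 + 0.1216
phi = 1.122

1.122


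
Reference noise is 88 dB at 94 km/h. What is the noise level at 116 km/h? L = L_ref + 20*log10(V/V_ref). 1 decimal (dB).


V/V_ref = 116 / 94 = 1.234043
log10(1.234043) = 0.09133
20 * 0.09133 = 1.8266
L = 88 + 1.8266 = 89.8 dB

89.8


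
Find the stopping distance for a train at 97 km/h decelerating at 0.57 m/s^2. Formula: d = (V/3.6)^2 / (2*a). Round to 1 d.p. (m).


Convert speed: V = 97 / 3.6 = 26.9444 m/s
V^2 = 726.0031
d = 726.0031 / (2 * 0.57)
d = 726.0031 / 1.14
d = 636.8 m

636.8


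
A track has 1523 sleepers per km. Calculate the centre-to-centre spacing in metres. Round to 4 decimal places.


Spacing = 1000 m / number of sleepers
Spacing = 1000 / 1523
Spacing = 0.6566 m

0.6566


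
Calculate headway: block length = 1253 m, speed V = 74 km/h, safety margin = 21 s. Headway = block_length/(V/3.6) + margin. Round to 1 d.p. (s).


V = 74 / 3.6 = 20.5556 m/s
Block traversal time = 1253 / 20.5556 = 60.9568 s
Headway = 60.9568 + 21
Headway = 82.0 s

82.0


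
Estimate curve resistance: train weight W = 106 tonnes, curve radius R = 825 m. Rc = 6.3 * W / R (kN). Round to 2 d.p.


Rc = 6.3 * W / R
Rc = 6.3 * 106 / 825
Rc = 667.8 / 825
Rc = 0.81 kN

0.81


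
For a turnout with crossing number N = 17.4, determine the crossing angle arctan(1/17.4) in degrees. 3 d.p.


1/N = 1/17.4 = 0.057471
angle = arctan(0.057471) = 0.057408 rad
angle = 0.057408 * 180/pi = 3.289 degrees

3.289


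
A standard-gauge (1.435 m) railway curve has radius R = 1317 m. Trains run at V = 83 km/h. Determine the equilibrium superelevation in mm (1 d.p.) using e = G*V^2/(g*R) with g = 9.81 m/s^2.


Convert speed: V = 83 / 3.6 = 23.0556 m/s
Apply formula: e = 1.435 * 23.0556^2 / (9.81 * 1317)
e = 1.435 * 531.5586 / 12919.77
e = 0.05904 m = 59.0 mm

59.0


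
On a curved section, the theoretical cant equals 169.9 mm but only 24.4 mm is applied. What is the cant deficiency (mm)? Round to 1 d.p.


Cant deficiency = equilibrium cant - actual cant
CD = 169.9 - 24.4
CD = 145.5 mm

145.5


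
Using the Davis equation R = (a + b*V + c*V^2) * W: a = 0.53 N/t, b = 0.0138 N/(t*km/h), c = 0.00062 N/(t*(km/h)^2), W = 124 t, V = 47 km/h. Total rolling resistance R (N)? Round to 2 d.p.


b*V = 0.0138 * 47 = 0.6486
c*V^2 = 0.00062 * 2209 = 1.36958
R_per_t = 0.53 + 0.6486 + 1.36958 = 2.54818 N/t
R_total = 2.54818 * 124 = 315.97 N

315.97


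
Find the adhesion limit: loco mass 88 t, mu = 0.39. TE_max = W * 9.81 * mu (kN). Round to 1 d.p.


TE_max = W * g * mu
TE_max = 88 * 9.81 * 0.39
TE_max = 863.28 * 0.39
TE_max = 336.7 kN

336.7


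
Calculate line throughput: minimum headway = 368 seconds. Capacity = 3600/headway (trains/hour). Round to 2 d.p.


Capacity = 3600 / headway
Capacity = 3600 / 368
Capacity = 9.78 trains/hour

9.78


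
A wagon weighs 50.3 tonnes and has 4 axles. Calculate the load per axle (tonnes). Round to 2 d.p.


Load per axle = total weight / number of axles
Load = 50.3 / 4
Load = 12.58 tonnes

12.58


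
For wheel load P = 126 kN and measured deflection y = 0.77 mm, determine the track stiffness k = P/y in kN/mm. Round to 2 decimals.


Track stiffness k = P / y
k = 126 / 0.77
k = 163.64 kN/mm

163.64


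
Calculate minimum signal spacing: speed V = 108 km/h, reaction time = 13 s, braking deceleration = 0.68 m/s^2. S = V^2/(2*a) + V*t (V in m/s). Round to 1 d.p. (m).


V = 108 / 3.6 = 30.0 m/s
Braking distance = 30.0^2 / (2*0.68) = 661.7647 m
Sighting distance = 30.0 * 13 = 390.0 m
S = 661.7647 + 390.0 = 1051.8 m

1051.8


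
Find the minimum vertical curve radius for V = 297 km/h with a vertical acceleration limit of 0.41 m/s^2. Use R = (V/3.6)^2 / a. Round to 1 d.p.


Convert speed: V = 297 / 3.6 = 82.5 m/s
V^2 = 6806.25 m^2/s^2
R_v = 6806.25 / 0.41
R_v = 16600.6 m

16600.6


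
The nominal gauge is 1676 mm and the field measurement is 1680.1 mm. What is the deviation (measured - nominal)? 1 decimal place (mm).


Deviation = measured - nominal
Deviation = 1680.1 - 1676
Deviation = 4.1 mm

4.1


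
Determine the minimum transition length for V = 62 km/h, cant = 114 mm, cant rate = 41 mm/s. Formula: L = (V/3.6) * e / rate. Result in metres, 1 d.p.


Convert speed: V = 62 / 3.6 = 17.2222 m/s
L = 17.2222 * 114 / 41
L = 1963.3333 / 41
L = 47.9 m

47.9


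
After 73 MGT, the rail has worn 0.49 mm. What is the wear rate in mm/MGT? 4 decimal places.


Wear rate = total wear / cumulative tonnage
Rate = 0.49 / 73
Rate = 0.0067 mm/MGT

0.0067


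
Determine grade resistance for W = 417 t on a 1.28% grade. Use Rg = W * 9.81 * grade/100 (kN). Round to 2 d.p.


Rg = W * 9.81 * grade / 100
Rg = 417 * 9.81 * 1.28 / 100
Rg = 4090.77 * 0.0128
Rg = 52.36 kN

52.36


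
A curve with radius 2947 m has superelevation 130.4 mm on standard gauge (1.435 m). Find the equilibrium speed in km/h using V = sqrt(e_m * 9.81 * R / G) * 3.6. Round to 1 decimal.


Convert cant: e = 130.4 mm = 0.1304 m
V_ms = sqrt(0.1304 * 9.81 * 2947 / 1.435)
V_ms = sqrt(2627.089288) = 51.2551 m/s
V = 51.2551 * 3.6 = 184.5 km/h

184.5


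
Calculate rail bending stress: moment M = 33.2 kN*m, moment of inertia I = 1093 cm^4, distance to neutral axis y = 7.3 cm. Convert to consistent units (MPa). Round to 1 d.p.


Convert units:
M = 33.2 kN*m = 33200000 N*mm
y = 7.3 cm = 73 mm
I = 1093 cm^4 = 10930000 mm^4
sigma = 33200000 * 73 / 10930000
sigma = 221.7 MPa

221.7


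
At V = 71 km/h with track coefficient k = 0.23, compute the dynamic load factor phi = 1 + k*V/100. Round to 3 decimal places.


phi = 1 + k * V / 100
phi = 1 + 0.23 * 71 / 100
phi = 1 + 0.1633
phi = 1.163

1.163


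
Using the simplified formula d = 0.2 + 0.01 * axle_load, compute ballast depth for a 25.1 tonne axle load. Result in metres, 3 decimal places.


d = 0.2 + 0.01 * 25.1
d = 0.2 + 0.251
d = 0.451 m

0.451


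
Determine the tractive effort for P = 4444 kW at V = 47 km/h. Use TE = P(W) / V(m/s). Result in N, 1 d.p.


Convert: P = 4444 kW = 4444000 W
V = 47 / 3.6 = 13.0556 m/s
TE = 4444000 / 13.0556
TE = 340391.5 N

340391.5


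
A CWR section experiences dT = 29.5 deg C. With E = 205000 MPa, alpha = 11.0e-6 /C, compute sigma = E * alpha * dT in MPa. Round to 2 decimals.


sigma = E * alpha * dT
sigma = 205000 * 11.0e-6 * 29.5
sigma = 2.255 * 29.5
sigma = 66.52 MPa

66.52


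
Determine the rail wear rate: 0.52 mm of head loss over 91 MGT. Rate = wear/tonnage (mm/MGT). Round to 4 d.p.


Wear rate = total wear / cumulative tonnage
Rate = 0.52 / 91
Rate = 0.0057 mm/MGT

0.0057


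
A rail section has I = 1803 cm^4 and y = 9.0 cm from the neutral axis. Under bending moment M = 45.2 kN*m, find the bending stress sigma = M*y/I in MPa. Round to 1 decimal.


Convert units:
M = 45.2 kN*m = 45200000 N*mm
y = 9.0 cm = 90 mm
I = 1803 cm^4 = 18030000 mm^4
sigma = 45200000 * 90 / 18030000
sigma = 225.6 MPa

225.6


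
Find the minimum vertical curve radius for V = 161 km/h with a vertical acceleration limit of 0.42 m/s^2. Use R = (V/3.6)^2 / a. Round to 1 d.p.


Convert speed: V = 161 / 3.6 = 44.7222 m/s
V^2 = 2000.0772 m^2/s^2
R_v = 2000.0772 / 0.42
R_v = 4762.1 m

4762.1


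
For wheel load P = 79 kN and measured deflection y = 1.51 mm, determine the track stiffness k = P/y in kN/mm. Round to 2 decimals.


Track stiffness k = P / y
k = 79 / 1.51
k = 52.32 kN/mm

52.32


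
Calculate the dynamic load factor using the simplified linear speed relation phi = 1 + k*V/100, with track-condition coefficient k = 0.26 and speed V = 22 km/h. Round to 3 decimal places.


phi = 1 + k * V / 100
phi = 1 + 0.26 * 22 / 100
phi = 1 + 0.0572
phi = 1.057

1.057


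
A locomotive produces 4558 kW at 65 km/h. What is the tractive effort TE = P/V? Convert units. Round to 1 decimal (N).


Convert: P = 4558 kW = 4558000 W
V = 65 / 3.6 = 18.0556 m/s
TE = 4558000 / 18.0556
TE = 252443.1 N

252443.1


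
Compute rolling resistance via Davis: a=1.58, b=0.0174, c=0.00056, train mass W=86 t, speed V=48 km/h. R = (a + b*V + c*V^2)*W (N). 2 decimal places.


b*V = 0.0174 * 48 = 0.8352
c*V^2 = 0.00056 * 2304 = 1.29024
R_per_t = 1.58 + 0.8352 + 1.29024 = 3.70544 N/t
R_total = 3.70544 * 86 = 318.67 N

318.67


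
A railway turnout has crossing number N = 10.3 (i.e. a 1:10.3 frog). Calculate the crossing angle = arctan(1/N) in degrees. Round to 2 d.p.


1/N = 1/10.3 = 0.097087
angle = arctan(0.097087) = 0.096784 rad
angle = 0.096784 * 180/pi = 5.55 degrees

5.55


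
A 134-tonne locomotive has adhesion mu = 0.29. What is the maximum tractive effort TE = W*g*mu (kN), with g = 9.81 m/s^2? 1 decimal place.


TE_max = W * g * mu
TE_max = 134 * 9.81 * 0.29
TE_max = 1314.54 * 0.29
TE_max = 381.2 kN

381.2


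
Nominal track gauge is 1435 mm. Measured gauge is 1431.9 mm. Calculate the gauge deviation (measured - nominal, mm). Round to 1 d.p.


Deviation = measured - nominal
Deviation = 1431.9 - 1435
Deviation = -3.1 mm

-3.1


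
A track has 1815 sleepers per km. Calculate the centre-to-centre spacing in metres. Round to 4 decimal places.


Spacing = 1000 m / number of sleepers
Spacing = 1000 / 1815
Spacing = 0.5510 m

0.5510


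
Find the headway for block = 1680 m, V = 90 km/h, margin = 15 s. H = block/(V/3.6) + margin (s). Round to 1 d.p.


V = 90 / 3.6 = 25.0 m/s
Block traversal time = 1680 / 25.0 = 67.2 s
Headway = 67.2 + 15
Headway = 82.2 s

82.2


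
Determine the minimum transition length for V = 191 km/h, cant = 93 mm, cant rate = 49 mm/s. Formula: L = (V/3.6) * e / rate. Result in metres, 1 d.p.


Convert speed: V = 191 / 3.6 = 53.0556 m/s
L = 53.0556 * 93 / 49
L = 4934.1667 / 49
L = 100.7 m

100.7


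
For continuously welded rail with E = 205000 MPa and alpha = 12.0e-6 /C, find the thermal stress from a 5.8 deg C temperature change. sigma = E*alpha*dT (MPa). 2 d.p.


sigma = E * alpha * dT
sigma = 205000 * 12.0e-6 * 5.8
sigma = 2.46 * 5.8
sigma = 14.27 MPa

14.27


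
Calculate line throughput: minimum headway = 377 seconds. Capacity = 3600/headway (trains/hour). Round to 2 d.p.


Capacity = 3600 / headway
Capacity = 3600 / 377
Capacity = 9.55 trains/hour

9.55


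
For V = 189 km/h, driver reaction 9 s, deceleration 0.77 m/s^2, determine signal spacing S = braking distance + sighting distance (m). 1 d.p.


V = 189 / 3.6 = 52.5 m/s
Braking distance = 52.5^2 / (2*0.77) = 1789.7727 m
Sighting distance = 52.5 * 9 = 472.5 m
S = 1789.7727 + 472.5 = 2262.3 m

2262.3


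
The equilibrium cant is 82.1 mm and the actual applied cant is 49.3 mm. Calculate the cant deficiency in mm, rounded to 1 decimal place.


Cant deficiency = equilibrium cant - actual cant
CD = 82.1 - 49.3
CD = 32.8 mm

32.8


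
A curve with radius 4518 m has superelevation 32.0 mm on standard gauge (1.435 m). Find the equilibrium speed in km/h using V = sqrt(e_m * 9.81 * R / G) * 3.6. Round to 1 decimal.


Convert cant: e = 32.0 mm = 0.0320 m
V_ms = sqrt(0.0320 * 9.81 * 4518 / 1.435)
V_ms = sqrt(988.355791) = 31.4381 m/s
V = 31.4381 * 3.6 = 113.2 km/h

113.2


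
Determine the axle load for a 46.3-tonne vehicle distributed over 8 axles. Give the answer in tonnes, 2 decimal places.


Load per axle = total weight / number of axles
Load = 46.3 / 8
Load = 5.79 tonnes

5.79


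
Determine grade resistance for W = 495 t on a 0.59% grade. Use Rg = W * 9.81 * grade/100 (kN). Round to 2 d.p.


Rg = W * 9.81 * grade / 100
Rg = 495 * 9.81 * 0.59 / 100
Rg = 4855.95 * 0.0059
Rg = 28.65 kN

28.65


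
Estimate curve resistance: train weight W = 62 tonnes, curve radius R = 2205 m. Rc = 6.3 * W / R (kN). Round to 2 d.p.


Rc = 6.3 * W / R
Rc = 6.3 * 62 / 2205
Rc = 390.6 / 2205
Rc = 0.18 kN

0.18


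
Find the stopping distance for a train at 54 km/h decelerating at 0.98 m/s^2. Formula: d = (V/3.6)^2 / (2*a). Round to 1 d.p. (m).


Convert speed: V = 54 / 3.6 = 15.0 m/s
V^2 = 225.0
d = 225.0 / (2 * 0.98)
d = 225.0 / 1.96
d = 114.8 m

114.8


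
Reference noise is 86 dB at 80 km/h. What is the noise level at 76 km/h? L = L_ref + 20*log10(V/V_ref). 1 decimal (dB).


V/V_ref = 76 / 80 = 0.95
log10(0.95) = -0.022276
20 * -0.022276 = -0.4455
L = 86 + -0.4455 = 85.6 dB

85.6


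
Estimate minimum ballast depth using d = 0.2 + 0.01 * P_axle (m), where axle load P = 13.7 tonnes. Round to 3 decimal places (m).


d = 0.2 + 0.01 * 13.7
d = 0.2 + 0.137
d = 0.337 m

0.337


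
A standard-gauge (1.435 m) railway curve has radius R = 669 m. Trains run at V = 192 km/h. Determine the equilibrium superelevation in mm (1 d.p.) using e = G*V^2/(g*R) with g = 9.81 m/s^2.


Convert speed: V = 192 / 3.6 = 53.3333 m/s
Apply formula: e = 1.435 * 53.3333^2 / (9.81 * 669)
e = 1.435 * 2844.4444 / 6562.89
e = 0.621948 m = 621.9 mm

621.9


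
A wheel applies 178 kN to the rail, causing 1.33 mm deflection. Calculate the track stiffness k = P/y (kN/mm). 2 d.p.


Track stiffness k = P / y
k = 178 / 1.33
k = 133.83 kN/mm

133.83


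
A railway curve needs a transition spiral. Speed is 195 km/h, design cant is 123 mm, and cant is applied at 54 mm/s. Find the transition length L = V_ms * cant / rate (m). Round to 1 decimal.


Convert speed: V = 195 / 3.6 = 54.1667 m/s
L = 54.1667 * 123 / 54
L = 6662.5 / 54
L = 123.4 m

123.4


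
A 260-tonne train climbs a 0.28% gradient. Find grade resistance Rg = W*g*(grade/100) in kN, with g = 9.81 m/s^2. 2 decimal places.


Rg = W * 9.81 * grade / 100
Rg = 260 * 9.81 * 0.28 / 100
Rg = 2550.6 * 0.0028
Rg = 7.14 kN

7.14


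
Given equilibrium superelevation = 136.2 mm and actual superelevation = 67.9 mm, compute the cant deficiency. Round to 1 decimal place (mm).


Cant deficiency = equilibrium cant - actual cant
CD = 136.2 - 67.9
CD = 68.3 mm

68.3


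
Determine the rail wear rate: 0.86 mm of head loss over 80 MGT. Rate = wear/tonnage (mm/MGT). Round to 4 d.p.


Wear rate = total wear / cumulative tonnage
Rate = 0.86 / 80
Rate = 0.0108 mm/MGT

0.0108


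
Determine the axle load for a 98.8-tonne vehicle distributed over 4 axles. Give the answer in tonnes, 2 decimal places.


Load per axle = total weight / number of axles
Load = 98.8 / 4
Load = 24.70 tonnes

24.70


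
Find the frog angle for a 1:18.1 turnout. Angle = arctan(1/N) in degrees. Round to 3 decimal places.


1/N = 1/18.1 = 0.055249
angle = arctan(0.055249) = 0.055193 rad
angle = 0.055193 * 180/pi = 3.162 degrees

3.162


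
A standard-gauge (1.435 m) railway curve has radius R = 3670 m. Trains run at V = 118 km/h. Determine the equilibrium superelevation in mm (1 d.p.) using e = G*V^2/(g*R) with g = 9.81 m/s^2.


Convert speed: V = 118 / 3.6 = 32.7778 m/s
Apply formula: e = 1.435 * 32.7778^2 / (9.81 * 3670)
e = 1.435 * 1074.3827 / 36002.7
e = 0.042823 m = 42.8 mm

42.8


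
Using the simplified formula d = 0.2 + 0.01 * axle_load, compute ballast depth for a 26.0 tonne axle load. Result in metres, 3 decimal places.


d = 0.2 + 0.01 * 26.0
d = 0.2 + 0.26
d = 0.460 m

0.460


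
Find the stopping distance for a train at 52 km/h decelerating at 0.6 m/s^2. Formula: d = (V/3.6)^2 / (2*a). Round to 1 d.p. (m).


Convert speed: V = 52 / 3.6 = 14.4444 m/s
V^2 = 208.642
d = 208.642 / (2 * 0.6)
d = 208.642 / 1.2
d = 173.9 m

173.9


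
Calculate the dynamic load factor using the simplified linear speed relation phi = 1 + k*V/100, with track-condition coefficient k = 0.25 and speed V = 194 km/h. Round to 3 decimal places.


phi = 1 + k * V / 100
phi = 1 + 0.25 * 194 / 100
phi = 1 + 0.485
phi = 1.485

1.485


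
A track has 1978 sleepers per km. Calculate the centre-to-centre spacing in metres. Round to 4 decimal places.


Spacing = 1000 m / number of sleepers
Spacing = 1000 / 1978
Spacing = 0.5056 m

0.5056


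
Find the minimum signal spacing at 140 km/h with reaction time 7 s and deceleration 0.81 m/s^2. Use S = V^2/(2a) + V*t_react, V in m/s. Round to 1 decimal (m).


V = 140 / 3.6 = 38.8889 m/s
Braking distance = 38.8889^2 / (2*0.81) = 933.5467 m
Sighting distance = 38.8889 * 7 = 272.2222 m
S = 933.5467 + 272.2222 = 1205.8 m

1205.8


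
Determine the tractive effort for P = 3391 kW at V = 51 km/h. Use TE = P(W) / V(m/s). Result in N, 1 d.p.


Convert: P = 3391 kW = 3391000 W
V = 51 / 3.6 = 14.1667 m/s
TE = 3391000 / 14.1667
TE = 239364.7 N

239364.7


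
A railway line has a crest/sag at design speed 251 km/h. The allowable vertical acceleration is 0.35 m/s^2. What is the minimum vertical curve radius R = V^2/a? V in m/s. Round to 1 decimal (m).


Convert speed: V = 251 / 3.6 = 69.7222 m/s
V^2 = 4861.1883 m^2/s^2
R_v = 4861.1883 / 0.35
R_v = 13889.1 m

13889.1


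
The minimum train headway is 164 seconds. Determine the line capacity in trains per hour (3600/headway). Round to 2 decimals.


Capacity = 3600 / headway
Capacity = 3600 / 164
Capacity = 21.95 trains/hour

21.95


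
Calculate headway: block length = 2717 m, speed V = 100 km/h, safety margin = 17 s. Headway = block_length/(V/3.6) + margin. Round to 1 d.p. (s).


V = 100 / 3.6 = 27.7778 m/s
Block traversal time = 2717 / 27.7778 = 97.812 s
Headway = 97.812 + 17
Headway = 114.8 s

114.8


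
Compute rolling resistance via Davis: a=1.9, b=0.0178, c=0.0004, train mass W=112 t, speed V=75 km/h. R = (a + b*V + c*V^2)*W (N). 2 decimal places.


b*V = 0.0178 * 75 = 1.335
c*V^2 = 0.0004 * 5625 = 2.25
R_per_t = 1.9 + 1.335 + 2.25 = 5.485 N/t
R_total = 5.485 * 112 = 614.32 N

614.32


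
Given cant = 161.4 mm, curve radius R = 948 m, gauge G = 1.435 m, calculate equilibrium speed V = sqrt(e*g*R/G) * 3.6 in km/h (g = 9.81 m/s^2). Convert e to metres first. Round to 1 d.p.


Convert cant: e = 161.4 mm = 0.1614 m
V_ms = sqrt(0.1614 * 9.81 * 948 / 1.435)
V_ms = sqrt(1045.993472) = 32.3418 m/s
V = 32.3418 * 3.6 = 116.4 km/h

116.4


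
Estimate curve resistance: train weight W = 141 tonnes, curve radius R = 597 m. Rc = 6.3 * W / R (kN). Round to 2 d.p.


Rc = 6.3 * W / R
Rc = 6.3 * 141 / 597
Rc = 888.3 / 597
Rc = 1.49 kN

1.49


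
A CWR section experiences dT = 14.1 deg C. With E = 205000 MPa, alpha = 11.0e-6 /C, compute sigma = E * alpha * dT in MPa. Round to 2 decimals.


sigma = E * alpha * dT
sigma = 205000 * 11.0e-6 * 14.1
sigma = 2.255 * 14.1
sigma = 31.80 MPa

31.80


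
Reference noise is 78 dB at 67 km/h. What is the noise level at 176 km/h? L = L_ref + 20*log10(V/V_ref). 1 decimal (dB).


V/V_ref = 176 / 67 = 2.626866
log10(2.626866) = 0.419438
20 * 0.419438 = 8.3888
L = 78 + 8.3888 = 86.4 dB

86.4


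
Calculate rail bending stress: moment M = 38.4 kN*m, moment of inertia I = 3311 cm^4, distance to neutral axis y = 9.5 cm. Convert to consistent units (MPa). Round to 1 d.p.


Convert units:
M = 38.4 kN*m = 38400000 N*mm
y = 9.5 cm = 95 mm
I = 3311 cm^4 = 33110000 mm^4
sigma = 38400000 * 95 / 33110000
sigma = 110.2 MPa

110.2


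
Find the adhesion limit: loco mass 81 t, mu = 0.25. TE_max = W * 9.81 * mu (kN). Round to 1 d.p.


TE_max = W * g * mu
TE_max = 81 * 9.81 * 0.25
TE_max = 794.61 * 0.25
TE_max = 198.7 kN

198.7


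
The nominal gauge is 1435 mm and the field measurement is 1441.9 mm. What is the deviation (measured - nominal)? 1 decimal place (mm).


Deviation = measured - nominal
Deviation = 1441.9 - 1435
Deviation = 6.9 mm

6.9


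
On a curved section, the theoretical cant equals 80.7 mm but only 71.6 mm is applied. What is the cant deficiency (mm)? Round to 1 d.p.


Cant deficiency = equilibrium cant - actual cant
CD = 80.7 - 71.6
CD = 9.1 mm

9.1


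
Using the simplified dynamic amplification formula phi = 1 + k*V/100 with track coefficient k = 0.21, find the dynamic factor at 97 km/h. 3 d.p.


phi = 1 + k * V / 100
phi = 1 + 0.21 * 97 / 100
phi = 1 + 0.2037
phi = 1.204

1.204


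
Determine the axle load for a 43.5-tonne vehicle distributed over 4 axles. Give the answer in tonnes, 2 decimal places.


Load per axle = total weight / number of axles
Load = 43.5 / 4
Load = 10.88 tonnes

10.88


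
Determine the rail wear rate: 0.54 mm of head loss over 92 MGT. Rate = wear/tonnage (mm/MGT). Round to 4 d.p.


Wear rate = total wear / cumulative tonnage
Rate = 0.54 / 92
Rate = 0.0059 mm/MGT

0.0059


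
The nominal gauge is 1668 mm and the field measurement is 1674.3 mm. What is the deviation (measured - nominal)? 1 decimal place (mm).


Deviation = measured - nominal
Deviation = 1674.3 - 1668
Deviation = 6.3 mm

6.3


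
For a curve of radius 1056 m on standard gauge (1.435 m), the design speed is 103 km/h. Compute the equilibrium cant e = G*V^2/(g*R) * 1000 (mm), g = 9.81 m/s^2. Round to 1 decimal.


Convert speed: V = 103 / 3.6 = 28.6111 m/s
Apply formula: e = 1.435 * 28.6111^2 / (9.81 * 1056)
e = 1.435 * 818.5957 / 10359.36
e = 0.113394 m = 113.4 mm

113.4


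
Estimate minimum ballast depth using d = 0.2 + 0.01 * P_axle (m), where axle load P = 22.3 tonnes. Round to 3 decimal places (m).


d = 0.2 + 0.01 * 22.3
d = 0.2 + 0.223
d = 0.423 m

0.423


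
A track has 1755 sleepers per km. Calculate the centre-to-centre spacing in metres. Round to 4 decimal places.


Spacing = 1000 m / number of sleepers
Spacing = 1000 / 1755
Spacing = 0.5698 m

0.5698


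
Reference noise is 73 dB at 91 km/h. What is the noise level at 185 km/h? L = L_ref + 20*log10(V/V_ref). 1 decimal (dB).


V/V_ref = 185 / 91 = 2.032967
log10(2.032967) = 0.30813
20 * 0.30813 = 6.1626
L = 73 + 6.1626 = 79.2 dB

79.2


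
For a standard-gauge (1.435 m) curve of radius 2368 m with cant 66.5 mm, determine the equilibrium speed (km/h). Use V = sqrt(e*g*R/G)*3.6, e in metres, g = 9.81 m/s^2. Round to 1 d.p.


Convert cant: e = 66.5 mm = 0.0665 m
V_ms = sqrt(0.0665 * 9.81 * 2368 / 1.435)
V_ms = sqrt(1076.515902) = 32.8103 m/s
V = 32.8103 * 3.6 = 118.1 km/h

118.1


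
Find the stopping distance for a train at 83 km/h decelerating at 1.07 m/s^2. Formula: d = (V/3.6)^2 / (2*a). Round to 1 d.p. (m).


Convert speed: V = 83 / 3.6 = 23.0556 m/s
V^2 = 531.5586
d = 531.5586 / (2 * 1.07)
d = 531.5586 / 2.14
d = 248.4 m

248.4


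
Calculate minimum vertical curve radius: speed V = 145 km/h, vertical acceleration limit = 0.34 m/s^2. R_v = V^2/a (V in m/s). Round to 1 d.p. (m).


Convert speed: V = 145 / 3.6 = 40.2778 m/s
V^2 = 1622.2994 m^2/s^2
R_v = 1622.2994 / 0.34
R_v = 4771.5 m

4771.5


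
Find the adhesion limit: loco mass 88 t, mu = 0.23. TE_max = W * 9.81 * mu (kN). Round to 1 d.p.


TE_max = W * g * mu
TE_max = 88 * 9.81 * 0.23
TE_max = 863.28 * 0.23
TE_max = 198.6 kN

198.6


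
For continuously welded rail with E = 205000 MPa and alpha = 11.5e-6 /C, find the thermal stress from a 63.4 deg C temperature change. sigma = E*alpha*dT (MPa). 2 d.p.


sigma = E * alpha * dT
sigma = 205000 * 11.5e-6 * 63.4
sigma = 2.3575 * 63.4
sigma = 149.47 MPa

149.47


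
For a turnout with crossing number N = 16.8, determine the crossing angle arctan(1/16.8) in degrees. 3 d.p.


1/N = 1/16.8 = 0.059524
angle = arctan(0.059524) = 0.059454 rad
angle = 0.059454 * 180/pi = 3.406 degrees

3.406


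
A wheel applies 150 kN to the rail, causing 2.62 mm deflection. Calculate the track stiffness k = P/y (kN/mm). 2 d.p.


Track stiffness k = P / y
k = 150 / 2.62
k = 57.25 kN/mm

57.25


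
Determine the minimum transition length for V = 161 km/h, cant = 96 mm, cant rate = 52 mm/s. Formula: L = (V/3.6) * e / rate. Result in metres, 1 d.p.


Convert speed: V = 161 / 3.6 = 44.7222 m/s
L = 44.7222 * 96 / 52
L = 4293.3333 / 52
L = 82.6 m

82.6


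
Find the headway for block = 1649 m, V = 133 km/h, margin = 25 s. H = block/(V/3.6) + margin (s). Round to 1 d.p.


V = 133 / 3.6 = 36.9444 m/s
Block traversal time = 1649 / 36.9444 = 44.6346 s
Headway = 44.6346 + 25
Headway = 69.6 s

69.6


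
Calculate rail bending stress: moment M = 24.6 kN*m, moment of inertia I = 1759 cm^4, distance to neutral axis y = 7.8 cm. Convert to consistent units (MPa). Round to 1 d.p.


Convert units:
M = 24.6 kN*m = 24600000 N*mm
y = 7.8 cm = 78 mm
I = 1759 cm^4 = 17590000 mm^4
sigma = 24600000 * 78 / 17590000
sigma = 109.1 MPa

109.1


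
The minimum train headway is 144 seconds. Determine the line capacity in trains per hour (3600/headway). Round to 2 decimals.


Capacity = 3600 / headway
Capacity = 3600 / 144
Capacity = 25.00 trains/hour

25.00


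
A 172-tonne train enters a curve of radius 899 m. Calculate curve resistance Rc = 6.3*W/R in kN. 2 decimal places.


Rc = 6.3 * W / R
Rc = 6.3 * 172 / 899
Rc = 1083.6 / 899
Rc = 1.21 kN

1.21


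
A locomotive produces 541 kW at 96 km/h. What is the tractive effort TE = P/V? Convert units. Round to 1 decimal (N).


Convert: P = 541 kW = 541000 W
V = 96 / 3.6 = 26.6667 m/s
TE = 541000 / 26.6667
TE = 20287.5 N

20287.5


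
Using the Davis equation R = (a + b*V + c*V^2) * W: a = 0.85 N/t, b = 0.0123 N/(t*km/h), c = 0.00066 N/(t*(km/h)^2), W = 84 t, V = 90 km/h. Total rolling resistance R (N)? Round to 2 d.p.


b*V = 0.0123 * 90 = 1.107
c*V^2 = 0.00066 * 8100 = 5.346
R_per_t = 0.85 + 1.107 + 5.346 = 7.303 N/t
R_total = 7.303 * 84 = 613.45 N

613.45


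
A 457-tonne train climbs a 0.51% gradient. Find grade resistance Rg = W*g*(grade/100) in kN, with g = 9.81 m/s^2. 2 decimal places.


Rg = W * 9.81 * grade / 100
Rg = 457 * 9.81 * 0.51 / 100
Rg = 4483.17 * 0.0051
Rg = 22.86 kN

22.86


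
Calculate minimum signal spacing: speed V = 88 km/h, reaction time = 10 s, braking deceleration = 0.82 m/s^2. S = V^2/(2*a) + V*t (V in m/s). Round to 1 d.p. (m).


V = 88 / 3.6 = 24.4444 m/s
Braking distance = 24.4444^2 / (2*0.82) = 364.3481 m
Sighting distance = 24.4444 * 10 = 244.4444 m
S = 364.3481 + 244.4444 = 608.8 m

608.8


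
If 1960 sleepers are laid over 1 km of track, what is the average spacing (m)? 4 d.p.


Spacing = 1000 m / number of sleepers
Spacing = 1000 / 1960
Spacing = 0.5102 m

0.5102


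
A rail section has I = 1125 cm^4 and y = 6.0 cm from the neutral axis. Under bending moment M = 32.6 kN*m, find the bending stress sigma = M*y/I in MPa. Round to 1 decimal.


Convert units:
M = 32.6 kN*m = 32600000 N*mm
y = 6.0 cm = 60 mm
I = 1125 cm^4 = 11250000 mm^4
sigma = 32600000 * 60 / 11250000
sigma = 173.9 MPa

173.9


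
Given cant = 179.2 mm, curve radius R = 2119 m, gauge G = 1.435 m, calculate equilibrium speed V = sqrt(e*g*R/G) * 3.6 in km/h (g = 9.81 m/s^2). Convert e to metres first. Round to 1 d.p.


Convert cant: e = 179.2 mm = 0.1792 m
V_ms = sqrt(0.1792 * 9.81 * 2119 / 1.435)
V_ms = sqrt(2595.888702) = 50.9499 m/s
V = 50.9499 * 3.6 = 183.4 km/h

183.4


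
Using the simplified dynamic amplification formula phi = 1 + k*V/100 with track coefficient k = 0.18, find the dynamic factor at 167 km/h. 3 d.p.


phi = 1 + k * V / 100
phi = 1 + 0.18 * 167 / 100
phi = 1 + 0.3006
phi = 1.301

1.301


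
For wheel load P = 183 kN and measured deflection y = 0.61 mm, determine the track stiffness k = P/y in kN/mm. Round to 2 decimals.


Track stiffness k = P / y
k = 183 / 0.61
k = 300.00 kN/mm

300.00


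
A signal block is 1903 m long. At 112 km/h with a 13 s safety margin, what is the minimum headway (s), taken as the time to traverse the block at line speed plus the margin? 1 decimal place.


V = 112 / 3.6 = 31.1111 m/s
Block traversal time = 1903 / 31.1111 = 61.1679 s
Headway = 61.1679 + 13
Headway = 74.2 s

74.2


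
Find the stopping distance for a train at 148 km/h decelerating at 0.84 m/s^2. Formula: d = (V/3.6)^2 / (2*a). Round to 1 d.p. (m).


Convert speed: V = 148 / 3.6 = 41.1111 m/s
V^2 = 1690.1235
d = 1690.1235 / (2 * 0.84)
d = 1690.1235 / 1.68
d = 1006.0 m

1006.0


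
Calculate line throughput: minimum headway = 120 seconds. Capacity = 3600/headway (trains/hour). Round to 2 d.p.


Capacity = 3600 / headway
Capacity = 3600 / 120
Capacity = 30.00 trains/hour

30.00


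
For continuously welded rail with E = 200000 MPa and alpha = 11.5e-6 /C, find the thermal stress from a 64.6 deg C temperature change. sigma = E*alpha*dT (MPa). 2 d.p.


sigma = E * alpha * dT
sigma = 200000 * 11.5e-6 * 64.6
sigma = 2.3 * 64.6
sigma = 148.58 MPa

148.58


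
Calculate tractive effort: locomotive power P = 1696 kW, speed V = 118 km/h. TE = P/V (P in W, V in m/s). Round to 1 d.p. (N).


Convert: P = 1696 kW = 1696000 W
V = 118 / 3.6 = 32.7778 m/s
TE = 1696000 / 32.7778
TE = 51742.4 N

51742.4


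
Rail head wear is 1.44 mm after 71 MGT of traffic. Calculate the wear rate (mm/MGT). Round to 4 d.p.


Wear rate = total wear / cumulative tonnage
Rate = 1.44 / 71
Rate = 0.0203 mm/MGT

0.0203


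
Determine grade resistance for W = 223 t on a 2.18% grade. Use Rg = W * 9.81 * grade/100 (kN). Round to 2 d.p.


Rg = W * 9.81 * grade / 100
Rg = 223 * 9.81 * 2.18 / 100
Rg = 2187.63 * 0.0218
Rg = 47.69 kN

47.69


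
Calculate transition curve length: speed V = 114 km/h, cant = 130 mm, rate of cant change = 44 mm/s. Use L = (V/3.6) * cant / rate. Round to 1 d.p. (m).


Convert speed: V = 114 / 3.6 = 31.6667 m/s
L = 31.6667 * 130 / 44
L = 4116.6667 / 44
L = 93.6 m

93.6


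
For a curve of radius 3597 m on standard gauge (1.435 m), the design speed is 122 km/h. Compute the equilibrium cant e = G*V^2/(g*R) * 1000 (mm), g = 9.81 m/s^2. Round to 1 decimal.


Convert speed: V = 122 / 3.6 = 33.8889 m/s
Apply formula: e = 1.435 * 33.8889^2 / (9.81 * 3597)
e = 1.435 * 1148.4568 / 35286.57
e = 0.046704 m = 46.7 mm

46.7


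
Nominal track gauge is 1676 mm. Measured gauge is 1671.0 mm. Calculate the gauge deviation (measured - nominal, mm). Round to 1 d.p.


Deviation = measured - nominal
Deviation = 1671.0 - 1676
Deviation = -5.0 mm

-5.0


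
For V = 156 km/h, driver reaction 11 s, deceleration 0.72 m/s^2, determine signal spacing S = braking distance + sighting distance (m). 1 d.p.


V = 156 / 3.6 = 43.3333 m/s
Braking distance = 43.3333^2 / (2*0.72) = 1304.0123 m
Sighting distance = 43.3333 * 11 = 476.6667 m
S = 1304.0123 + 476.6667 = 1780.7 m

1780.7


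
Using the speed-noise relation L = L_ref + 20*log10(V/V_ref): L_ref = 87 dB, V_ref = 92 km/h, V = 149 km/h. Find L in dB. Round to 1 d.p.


V/V_ref = 149 / 92 = 1.619565
log10(1.619565) = 0.209398
20 * 0.209398 = 4.188
L = 87 + 4.188 = 91.2 dB

91.2


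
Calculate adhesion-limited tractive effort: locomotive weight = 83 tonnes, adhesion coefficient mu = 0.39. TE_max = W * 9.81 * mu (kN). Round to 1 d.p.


TE_max = W * g * mu
TE_max = 83 * 9.81 * 0.39
TE_max = 814.23 * 0.39
TE_max = 317.5 kN

317.5


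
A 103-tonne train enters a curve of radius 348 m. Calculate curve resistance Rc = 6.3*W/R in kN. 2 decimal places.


Rc = 6.3 * W / R
Rc = 6.3 * 103 / 348
Rc = 648.9 / 348
Rc = 1.86 kN

1.86


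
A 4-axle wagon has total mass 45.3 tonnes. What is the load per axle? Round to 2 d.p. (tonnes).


Load per axle = total weight / number of axles
Load = 45.3 / 4
Load = 11.33 tonnes

11.33


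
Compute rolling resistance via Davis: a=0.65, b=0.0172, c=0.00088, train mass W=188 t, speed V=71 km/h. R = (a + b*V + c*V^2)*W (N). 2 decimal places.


b*V = 0.0172 * 71 = 1.2212
c*V^2 = 0.00088 * 5041 = 4.43608
R_per_t = 0.65 + 1.2212 + 4.43608 = 6.30728 N/t
R_total = 6.30728 * 188 = 1185.77 N

1185.77


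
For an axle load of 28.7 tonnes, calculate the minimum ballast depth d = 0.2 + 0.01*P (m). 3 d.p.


d = 0.2 + 0.01 * 28.7
d = 0.2 + 0.287
d = 0.487 m

0.487


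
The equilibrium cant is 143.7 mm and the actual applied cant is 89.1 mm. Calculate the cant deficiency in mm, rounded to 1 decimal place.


Cant deficiency = equilibrium cant - actual cant
CD = 143.7 - 89.1
CD = 54.6 mm

54.6


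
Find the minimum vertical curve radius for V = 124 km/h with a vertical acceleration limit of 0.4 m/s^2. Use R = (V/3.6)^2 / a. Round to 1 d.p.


Convert speed: V = 124 / 3.6 = 34.4444 m/s
V^2 = 1186.4198 m^2/s^2
R_v = 1186.4198 / 0.4
R_v = 2966.0 m

2966.0


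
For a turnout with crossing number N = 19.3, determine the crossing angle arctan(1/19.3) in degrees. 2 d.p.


1/N = 1/19.3 = 0.051813
angle = arctan(0.051813) = 0.051767 rad
angle = 0.051767 * 180/pi = 2.97 degrees

2.97


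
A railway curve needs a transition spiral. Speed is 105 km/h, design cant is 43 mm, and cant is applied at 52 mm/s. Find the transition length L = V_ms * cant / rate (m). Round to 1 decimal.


Convert speed: V = 105 / 3.6 = 29.1667 m/s
L = 29.1667 * 43 / 52
L = 1254.1667 / 52
L = 24.1 m

24.1


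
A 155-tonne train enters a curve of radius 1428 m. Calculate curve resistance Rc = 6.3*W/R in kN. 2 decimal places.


Rc = 6.3 * W / R
Rc = 6.3 * 155 / 1428
Rc = 976.5 / 1428
Rc = 0.68 kN

0.68


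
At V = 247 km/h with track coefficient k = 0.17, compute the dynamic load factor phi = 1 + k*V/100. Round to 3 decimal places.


phi = 1 + k * V / 100
phi = 1 + 0.17 * 247 / 100
phi = 1 + 0.4199
phi = 1.420

1.420


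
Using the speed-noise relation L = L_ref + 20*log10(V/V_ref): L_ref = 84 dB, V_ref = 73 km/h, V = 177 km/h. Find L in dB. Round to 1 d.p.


V/V_ref = 177 / 73 = 2.424658
log10(2.424658) = 0.38465
20 * 0.38465 = 7.693
L = 84 + 7.693 = 91.7 dB

91.7


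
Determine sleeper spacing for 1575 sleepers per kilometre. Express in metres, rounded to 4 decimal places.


Spacing = 1000 m / number of sleepers
Spacing = 1000 / 1575
Spacing = 0.6349 m

0.6349


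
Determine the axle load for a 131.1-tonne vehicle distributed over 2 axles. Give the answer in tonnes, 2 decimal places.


Load per axle = total weight / number of axles
Load = 131.1 / 2
Load = 65.55 tonnes

65.55


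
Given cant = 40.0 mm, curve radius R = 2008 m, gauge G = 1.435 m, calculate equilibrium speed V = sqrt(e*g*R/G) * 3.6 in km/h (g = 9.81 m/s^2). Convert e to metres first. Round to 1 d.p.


Convert cant: e = 40.0 mm = 0.0400 m
V_ms = sqrt(0.0400 * 9.81 * 2008 / 1.435)
V_ms = sqrt(549.086551) = 23.4326 m/s
V = 23.4326 * 3.6 = 84.4 km/h

84.4


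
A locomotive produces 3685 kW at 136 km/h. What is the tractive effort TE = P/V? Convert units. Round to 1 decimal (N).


Convert: P = 3685 kW = 3685000 W
V = 136 / 3.6 = 37.7778 m/s
TE = 3685000 / 37.7778
TE = 97544.1 N

97544.1


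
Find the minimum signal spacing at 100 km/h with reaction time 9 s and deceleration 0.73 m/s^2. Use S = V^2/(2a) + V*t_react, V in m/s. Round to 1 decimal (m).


V = 100 / 3.6 = 27.7778 m/s
Braking distance = 27.7778^2 / (2*0.73) = 528.4965 m
Sighting distance = 27.7778 * 9 = 250.0 m
S = 528.4965 + 250.0 = 778.5 m

778.5


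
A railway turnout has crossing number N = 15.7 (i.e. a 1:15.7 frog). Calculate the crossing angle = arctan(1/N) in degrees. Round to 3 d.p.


1/N = 1/15.7 = 0.063694
angle = arctan(0.063694) = 0.063608 rad
angle = 0.063608 * 180/pi = 3.644 degrees

3.644


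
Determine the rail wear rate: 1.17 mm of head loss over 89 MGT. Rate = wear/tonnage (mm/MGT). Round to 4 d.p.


Wear rate = total wear / cumulative tonnage
Rate = 1.17 / 89
Rate = 0.0131 mm/MGT

0.0131


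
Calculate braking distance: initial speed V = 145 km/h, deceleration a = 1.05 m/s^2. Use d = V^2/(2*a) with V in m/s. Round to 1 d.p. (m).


Convert speed: V = 145 / 3.6 = 40.2778 m/s
V^2 = 1622.2994
d = 1622.2994 / (2 * 1.05)
d = 1622.2994 / 2.1
d = 772.5 m

772.5


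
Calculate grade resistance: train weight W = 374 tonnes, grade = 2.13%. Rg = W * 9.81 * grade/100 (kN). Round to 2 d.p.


Rg = W * 9.81 * grade / 100
Rg = 374 * 9.81 * 2.13 / 100
Rg = 3668.94 * 0.0213
Rg = 78.15 kN

78.15


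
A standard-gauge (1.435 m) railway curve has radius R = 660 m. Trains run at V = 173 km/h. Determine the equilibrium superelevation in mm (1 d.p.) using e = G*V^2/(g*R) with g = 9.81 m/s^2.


Convert speed: V = 173 / 3.6 = 48.0556 m/s
Apply formula: e = 1.435 * 48.0556^2 / (9.81 * 660)
e = 1.435 * 2309.3364 / 6474.6
e = 0.511831 m = 511.8 mm

511.8


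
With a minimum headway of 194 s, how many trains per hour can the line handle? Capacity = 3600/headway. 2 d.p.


Capacity = 3600 / headway
Capacity = 3600 / 194
Capacity = 18.56 trains/hour

18.56


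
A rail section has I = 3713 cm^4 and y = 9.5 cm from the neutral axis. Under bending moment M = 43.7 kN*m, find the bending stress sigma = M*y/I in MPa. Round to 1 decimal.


Convert units:
M = 43.7 kN*m = 43700000 N*mm
y = 9.5 cm = 95 mm
I = 3713 cm^4 = 37130000 mm^4
sigma = 43700000 * 95 / 37130000
sigma = 111.8 MPa

111.8


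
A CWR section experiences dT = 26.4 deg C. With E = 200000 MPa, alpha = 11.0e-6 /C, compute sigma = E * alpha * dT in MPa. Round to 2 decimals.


sigma = E * alpha * dT
sigma = 200000 * 11.0e-6 * 26.4
sigma = 2.2 * 26.4
sigma = 58.08 MPa

58.08


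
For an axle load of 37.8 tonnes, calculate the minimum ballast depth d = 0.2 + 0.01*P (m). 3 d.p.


d = 0.2 + 0.01 * 37.8
d = 0.2 + 0.378
d = 0.578 m

0.578


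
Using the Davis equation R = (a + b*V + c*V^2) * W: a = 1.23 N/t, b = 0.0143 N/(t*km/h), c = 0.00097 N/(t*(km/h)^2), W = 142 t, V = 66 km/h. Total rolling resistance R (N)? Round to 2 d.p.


b*V = 0.0143 * 66 = 0.9438
c*V^2 = 0.00097 * 4356 = 4.22532
R_per_t = 1.23 + 0.9438 + 4.22532 = 6.39912 N/t
R_total = 6.39912 * 142 = 908.68 N

908.68


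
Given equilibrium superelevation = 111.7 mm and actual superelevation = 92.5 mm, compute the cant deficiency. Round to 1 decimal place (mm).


Cant deficiency = equilibrium cant - actual cant
CD = 111.7 - 92.5
CD = 19.2 mm

19.2


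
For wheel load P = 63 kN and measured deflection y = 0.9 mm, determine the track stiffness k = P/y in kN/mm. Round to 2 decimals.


Track stiffness k = P / y
k = 63 / 0.9
k = 70.00 kN/mm

70.00


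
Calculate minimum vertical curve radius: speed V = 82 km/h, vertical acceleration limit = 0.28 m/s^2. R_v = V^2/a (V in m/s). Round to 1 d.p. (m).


Convert speed: V = 82 / 3.6 = 22.7778 m/s
V^2 = 518.8272 m^2/s^2
R_v = 518.8272 / 0.28
R_v = 1853.0 m

1853.0


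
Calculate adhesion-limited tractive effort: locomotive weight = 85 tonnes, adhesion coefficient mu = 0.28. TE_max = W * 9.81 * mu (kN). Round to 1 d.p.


TE_max = W * g * mu
TE_max = 85 * 9.81 * 0.28
TE_max = 833.85 * 0.28
TE_max = 233.5 kN

233.5


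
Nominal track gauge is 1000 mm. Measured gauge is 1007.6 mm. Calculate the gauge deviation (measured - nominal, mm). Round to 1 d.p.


Deviation = measured - nominal
Deviation = 1007.6 - 1000
Deviation = 7.6 mm

7.6


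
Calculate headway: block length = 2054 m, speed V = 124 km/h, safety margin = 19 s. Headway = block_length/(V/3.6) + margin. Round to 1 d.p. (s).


V = 124 / 3.6 = 34.4444 m/s
Block traversal time = 2054 / 34.4444 = 59.6323 s
Headway = 59.6323 + 19
Headway = 78.6 s

78.6


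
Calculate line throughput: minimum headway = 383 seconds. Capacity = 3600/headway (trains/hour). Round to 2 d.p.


Capacity = 3600 / headway
Capacity = 3600 / 383
Capacity = 9.40 trains/hour

9.40


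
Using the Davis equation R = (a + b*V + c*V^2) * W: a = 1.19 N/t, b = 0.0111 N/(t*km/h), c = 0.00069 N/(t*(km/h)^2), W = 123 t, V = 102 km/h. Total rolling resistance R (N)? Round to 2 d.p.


b*V = 0.0111 * 102 = 1.1322
c*V^2 = 0.00069 * 10404 = 7.17876
R_per_t = 1.19 + 1.1322 + 7.17876 = 9.50096 N/t
R_total = 9.50096 * 123 = 1168.62 N

1168.62
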